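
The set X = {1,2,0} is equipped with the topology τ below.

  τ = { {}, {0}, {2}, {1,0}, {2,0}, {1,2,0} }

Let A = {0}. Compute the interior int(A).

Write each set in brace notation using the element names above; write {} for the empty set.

U open, U⊆A: {}, {0}. int(A) = ⋃ = {0}

{0}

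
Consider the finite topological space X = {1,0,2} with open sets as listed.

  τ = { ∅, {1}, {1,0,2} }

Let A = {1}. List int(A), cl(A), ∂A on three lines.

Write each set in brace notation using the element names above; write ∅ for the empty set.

open subsets of A: ∅, {1}; so int(A) = {1}
closure: X∖int(X∖A) = X∖∅ = {1,0,2}
∂A = {1,0,2} minus {1} = {0,2}

int(A) = {1}
cl(A)  = {1,0,2}
∂A     = {0,2}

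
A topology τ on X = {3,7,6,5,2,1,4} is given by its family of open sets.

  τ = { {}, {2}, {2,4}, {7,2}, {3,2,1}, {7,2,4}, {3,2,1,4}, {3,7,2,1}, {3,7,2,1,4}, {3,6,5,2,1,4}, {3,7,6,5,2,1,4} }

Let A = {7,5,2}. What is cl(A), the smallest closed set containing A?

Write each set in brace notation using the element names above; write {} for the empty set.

{3,7,6,5,2,1,4}

cl via duality: int({3,6,1,4}) = {}, so X∖{} = {3,7,6,5,2,1,4}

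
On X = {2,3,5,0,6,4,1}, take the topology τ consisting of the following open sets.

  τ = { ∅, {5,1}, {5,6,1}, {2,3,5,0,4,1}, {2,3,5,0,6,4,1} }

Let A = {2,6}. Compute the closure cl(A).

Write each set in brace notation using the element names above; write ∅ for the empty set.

cl via duality: int({3,5,0,4,1}) = {5,1}, so X∖{5,1} = {2,3,0,6,4}

{2,3,0,6,4}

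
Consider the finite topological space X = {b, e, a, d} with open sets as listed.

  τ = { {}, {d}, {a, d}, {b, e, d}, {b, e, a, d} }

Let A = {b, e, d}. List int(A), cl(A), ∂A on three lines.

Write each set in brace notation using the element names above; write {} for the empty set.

opens ⊆ A: {}, {d}, {b, e, d}; union → int = {b, e, d}
complement {a}; its interior {}; cl(A) = X∖{} = {b, e, a, d}
boundary = {b, e, a, d} ∖ {b, e, d} = {a}

int(A) = {b, e, d}
cl(A)  = {b, e, a, d}
∂A     = {a}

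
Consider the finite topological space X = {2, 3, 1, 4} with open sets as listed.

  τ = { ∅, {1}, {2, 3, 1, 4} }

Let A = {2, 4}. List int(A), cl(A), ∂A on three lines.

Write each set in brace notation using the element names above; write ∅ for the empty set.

int(A) = ∅
cl(A)  = {2, 3, 4}
∂A     = {2, 3, 4}

U open, U⊆A: ∅. int(A) = ⋃ = ∅
X∖A={3, 1}, int(X∖A)={1}, hence cl(A)={2, 3, 4}
∂A: remove int from cl → {2, 3, 4}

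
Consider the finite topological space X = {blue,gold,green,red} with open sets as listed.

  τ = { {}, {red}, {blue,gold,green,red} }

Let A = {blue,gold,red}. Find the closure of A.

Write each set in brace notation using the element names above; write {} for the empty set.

closure: X∖int(X∖A) = X∖{} = {blue,gold,green,red}

{blue,gold,green,red}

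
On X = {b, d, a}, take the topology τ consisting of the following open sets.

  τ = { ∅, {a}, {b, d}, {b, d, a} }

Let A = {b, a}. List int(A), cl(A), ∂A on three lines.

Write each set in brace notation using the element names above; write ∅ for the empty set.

int(A) = {a}
cl(A)  = {b, d, a}
∂A     = {b, d}

U open, U⊆A: ∅, {a}. int(A) = ⋃ = {a}
X∖A={d}, int(X∖A)=∅, hence cl(A)={b, d, a}
∂A: remove int from cl → {b, d}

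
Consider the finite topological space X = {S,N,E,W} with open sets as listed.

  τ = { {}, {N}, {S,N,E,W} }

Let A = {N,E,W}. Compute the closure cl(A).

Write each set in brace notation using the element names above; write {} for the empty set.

closure: X∖int(X∖A) = X∖{} = {S,N,E,W}

{S,N,E,W}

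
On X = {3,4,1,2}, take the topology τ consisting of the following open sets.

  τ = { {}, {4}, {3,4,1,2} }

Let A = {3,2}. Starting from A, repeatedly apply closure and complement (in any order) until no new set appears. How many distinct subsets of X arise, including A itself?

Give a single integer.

6

cl via duality: int({4,1}) = {4}, so X∖{4} = {3,1,2}
Write k for closure, c for complement:
  1. A     = {3,2}
  2. kA    = {3,1,2}
  3. cA    = {4,1}
  4. ckA   = {4}
  5. kcA   = {3,4,1,2}
  6. ckcA  = {}
applying k or c yields no new set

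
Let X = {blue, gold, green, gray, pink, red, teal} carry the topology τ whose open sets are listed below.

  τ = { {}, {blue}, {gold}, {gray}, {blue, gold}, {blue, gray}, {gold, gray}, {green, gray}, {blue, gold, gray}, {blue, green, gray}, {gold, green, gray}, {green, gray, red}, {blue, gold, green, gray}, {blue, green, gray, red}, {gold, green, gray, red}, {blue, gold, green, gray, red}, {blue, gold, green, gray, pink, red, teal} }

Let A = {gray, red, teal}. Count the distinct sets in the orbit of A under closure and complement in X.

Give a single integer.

complement {blue, gold, green, pink}; its interior {blue, gold}; cl(A) = X∖{blue, gold} = {green, gray, pink, red, teal}
With k = closure, c = complement:
  1. A     = {gray, red, teal}
  2. kA    = {green, gray, pink, red, teal}
  3. cA    = {blue, gold, green, pink}
  4. ckA   = {blue, gold}
  5. kcA   = {blue, gold, green, pink, red, teal}
  6. kckA  = {blue, gold, pink, teal}
  7. ckcA  = {gray}
  8. ckckA = {green, gray, red}
k, c of each give nothing new

8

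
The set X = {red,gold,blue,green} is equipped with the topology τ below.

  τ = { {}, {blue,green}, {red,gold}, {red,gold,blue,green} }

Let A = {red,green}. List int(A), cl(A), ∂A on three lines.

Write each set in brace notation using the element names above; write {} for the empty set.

opens ⊆ A: {}; union → int = {}
complement {gold,blue}; its interior {}; cl(A) = X∖{} = {red,gold,blue,green}
boundary = {red,gold,blue,green} ∖ {} = {red,gold,blue,green}

int(A) = {}
cl(A)  = {red,gold,blue,green}
∂A     = {red,gold,blue,green}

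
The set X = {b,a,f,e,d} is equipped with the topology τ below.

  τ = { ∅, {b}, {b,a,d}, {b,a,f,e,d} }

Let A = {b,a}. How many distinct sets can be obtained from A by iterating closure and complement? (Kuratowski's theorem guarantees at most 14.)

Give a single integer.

6

cl via duality: int({f,e,d}) = ∅, so X∖∅ = {b,a,f,e,d}
Write k for closure, c for complement:
  1. A     = {b,a}
  2. kA    = {b,a,f,e,d}
  3. cA    = {f,e,d}
  4. ckA   = ∅
  5. kcA   = {a,f,e,d}
  6. ckcA  = {b}
applying k or c yields no new set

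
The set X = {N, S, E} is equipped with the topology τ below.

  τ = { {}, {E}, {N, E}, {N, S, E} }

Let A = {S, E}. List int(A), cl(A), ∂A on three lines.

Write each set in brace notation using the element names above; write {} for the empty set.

int(A) = {E}
cl(A)  = {N, S, E}
∂A     = {N, S}

opens ⊆ A: {}, {E}; union → int = {E}
complement {N}; its interior {}; cl(A) = X∖{} = {N, S, E}
boundary = {N, S, E} ∖ {E} = {N, S}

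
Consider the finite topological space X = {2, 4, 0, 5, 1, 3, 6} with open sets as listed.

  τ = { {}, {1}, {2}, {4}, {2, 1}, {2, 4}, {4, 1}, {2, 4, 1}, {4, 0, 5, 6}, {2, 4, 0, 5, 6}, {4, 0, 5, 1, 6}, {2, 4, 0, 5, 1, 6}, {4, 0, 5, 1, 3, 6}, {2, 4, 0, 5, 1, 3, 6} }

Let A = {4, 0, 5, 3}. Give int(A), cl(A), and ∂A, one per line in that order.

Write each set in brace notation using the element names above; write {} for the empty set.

int(A) = {4}
cl(A)  = {4, 0, 5, 3, 6}
∂A     = {0, 5, 3, 6}

opens ⊆ A: {}, {4}; union → int = {4}
complement {2, 1, 6}; its interior {2, 1}; cl(A) = X∖{2, 1} = {4, 0, 5, 3, 6}
boundary = {4, 0, 5, 3, 6} ∖ {4} = {0, 5, 3, 6}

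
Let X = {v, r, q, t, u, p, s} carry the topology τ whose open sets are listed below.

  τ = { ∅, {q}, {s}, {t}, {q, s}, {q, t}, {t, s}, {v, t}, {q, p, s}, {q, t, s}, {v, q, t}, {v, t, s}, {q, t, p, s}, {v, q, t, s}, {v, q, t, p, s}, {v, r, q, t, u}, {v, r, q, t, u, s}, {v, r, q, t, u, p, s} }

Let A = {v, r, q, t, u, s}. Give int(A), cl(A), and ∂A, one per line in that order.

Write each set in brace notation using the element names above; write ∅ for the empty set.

int(A) = {v, r, q, t, u, s}
cl(A)  = {v, r, q, t, u, p, s}
∂A     = {p}

open subsets of A: ∅, {t}, {q}, {s}, {v, t}, {q, t}, {t, s}, {q, s}, {q, t, s}, {v, t, s}, {v, q, t}, {v, q, t, s}, {v, r, q, t, u}, {v, r, q, t, u, s}; so int(A) = {v, r, q, t, u, s}
closure: X∖int(X∖A) = X∖∅ = {v, r, q, t, u, p, s}
∂A = {v, r, q, t, u, p, s} minus {v, r, q, t, u, s} = {p}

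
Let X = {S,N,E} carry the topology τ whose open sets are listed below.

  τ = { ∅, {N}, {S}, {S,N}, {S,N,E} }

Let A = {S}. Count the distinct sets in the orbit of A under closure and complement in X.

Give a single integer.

X∖A={N,E}, int(X∖A)={N}, hence cl(A)={S,E}
Orbit (k=closure, c=complement):
  1. A     = {S}
  2. kA    = {S,E}
  3. cA    = {N,E}
  4. ckA   = {N}
(closed under both — stop)

4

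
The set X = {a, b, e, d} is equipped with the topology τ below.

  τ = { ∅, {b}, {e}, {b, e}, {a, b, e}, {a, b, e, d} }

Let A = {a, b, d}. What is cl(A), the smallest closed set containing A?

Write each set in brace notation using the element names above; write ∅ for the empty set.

complement {e}; its interior {e}; cl(A) = X∖{e} = {a, b, d}

{a, b, d}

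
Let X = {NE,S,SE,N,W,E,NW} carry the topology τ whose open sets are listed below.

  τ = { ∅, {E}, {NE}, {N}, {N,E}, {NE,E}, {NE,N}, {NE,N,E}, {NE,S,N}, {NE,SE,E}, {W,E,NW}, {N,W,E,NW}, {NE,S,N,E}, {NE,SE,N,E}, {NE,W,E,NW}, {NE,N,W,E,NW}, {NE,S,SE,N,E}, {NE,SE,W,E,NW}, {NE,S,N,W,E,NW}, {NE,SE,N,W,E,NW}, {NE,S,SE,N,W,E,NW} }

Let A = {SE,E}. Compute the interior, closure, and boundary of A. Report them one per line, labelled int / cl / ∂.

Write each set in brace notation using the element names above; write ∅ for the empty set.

U open, U⊆A: ∅, {E}. int(A) = ⋃ = {E}
X∖A={NE,S,N,W,NW}, int(X∖A)={NE,S,N}, hence cl(A)={SE,W,E,NW}
∂A: remove int from cl → {SE,W,NW}

int(A) = {E}
cl(A)  = {SE,W,E,NW}
∂A     = {SE,W,NW}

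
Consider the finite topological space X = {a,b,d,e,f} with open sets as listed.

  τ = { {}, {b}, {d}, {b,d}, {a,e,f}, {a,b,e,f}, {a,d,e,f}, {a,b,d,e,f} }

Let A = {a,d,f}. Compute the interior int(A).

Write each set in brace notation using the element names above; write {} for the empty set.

opens ⊆ A: {}, {d}; union → int = {d}

{d}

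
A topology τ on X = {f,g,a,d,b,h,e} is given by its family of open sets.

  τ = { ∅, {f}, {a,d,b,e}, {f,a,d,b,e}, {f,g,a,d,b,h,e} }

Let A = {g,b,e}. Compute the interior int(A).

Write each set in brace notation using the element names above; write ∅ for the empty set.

U open, U⊆A: ∅. int(A) = ⋃ = ∅

∅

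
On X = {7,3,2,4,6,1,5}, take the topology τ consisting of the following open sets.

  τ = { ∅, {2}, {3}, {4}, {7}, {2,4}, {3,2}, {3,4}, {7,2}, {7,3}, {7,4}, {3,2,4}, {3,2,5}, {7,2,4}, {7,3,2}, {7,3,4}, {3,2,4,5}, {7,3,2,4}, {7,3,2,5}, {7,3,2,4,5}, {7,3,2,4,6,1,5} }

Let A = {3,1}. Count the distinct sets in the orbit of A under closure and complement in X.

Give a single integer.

cl via duality: int({7,2,4,6,5}) = {7,2,4}, so X∖{7,2,4} = {3,6,1,5}
Write k for closure, c for complement:
  1. A     = {3,1}
  2. kA    = {3,6,1,5}
  3. cA    = {7,2,4,6,5}
  4. ckA   = {7,2,4}
  5. kcA   = {7,2,4,6,1,5}
  6. ckcA  = {3}
applying k or c yields no new set

6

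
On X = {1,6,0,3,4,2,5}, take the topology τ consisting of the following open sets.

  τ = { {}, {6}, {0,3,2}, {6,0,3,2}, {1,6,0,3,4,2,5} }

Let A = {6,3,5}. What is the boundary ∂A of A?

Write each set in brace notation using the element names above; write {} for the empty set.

{1,0,3,4,2,5}

opens ⊆ A: {}, {6}; union → int = {6}
complement {1,0,4,2}; its interior {}; cl(A) = X∖{} = {1,6,0,3,4,2,5}
boundary = {1,6,0,3,4,2,5} ∖ {6} = {1,0,3,4,2,5}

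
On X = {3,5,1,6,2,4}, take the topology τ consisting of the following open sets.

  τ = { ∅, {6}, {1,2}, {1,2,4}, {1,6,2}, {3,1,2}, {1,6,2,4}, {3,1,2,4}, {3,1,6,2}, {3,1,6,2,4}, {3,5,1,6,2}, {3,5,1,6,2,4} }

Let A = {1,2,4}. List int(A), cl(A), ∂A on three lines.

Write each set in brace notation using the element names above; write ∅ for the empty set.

int(A) = {1,2,4}
cl(A)  = {3,5,1,2,4}
∂A     = {3,5}

U open, U⊆A: ∅, {1,2}, {1,2,4}. int(A) = ⋃ = {1,2,4}
X∖A={3,5,6}, int(X∖A)={6}, hence cl(A)={3,5,1,2,4}
∂A: remove int from cl → {3,5}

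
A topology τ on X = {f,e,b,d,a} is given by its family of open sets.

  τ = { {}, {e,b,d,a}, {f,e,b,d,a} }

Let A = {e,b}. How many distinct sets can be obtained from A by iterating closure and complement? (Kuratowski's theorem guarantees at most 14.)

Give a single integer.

4

closure: X∖int(X∖A) = X∖{} = {f,e,b,d,a}
Let k=closure and c=complement:
  1. A     = {e,b}
  2. kA    = {f,e,b,d,a}
  3. cA    = {f,d,a}
  4. ckA   = {}
— saturated at 4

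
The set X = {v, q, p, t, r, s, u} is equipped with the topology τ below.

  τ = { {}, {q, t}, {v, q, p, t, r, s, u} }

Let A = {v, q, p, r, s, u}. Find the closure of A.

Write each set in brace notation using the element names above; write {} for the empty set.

{v, q, p, t, r, s, u}

cl via duality: int({t}) = {}, so X∖{} = {v, q, p, t, r, s, u}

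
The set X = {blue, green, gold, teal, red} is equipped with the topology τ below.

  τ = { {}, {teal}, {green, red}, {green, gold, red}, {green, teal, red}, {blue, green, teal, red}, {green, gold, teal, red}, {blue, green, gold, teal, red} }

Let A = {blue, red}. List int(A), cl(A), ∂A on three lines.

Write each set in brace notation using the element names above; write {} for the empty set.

int(A) = {}
cl(A)  = {blue, green, gold, red}
∂A     = {blue, green, gold, red}

opens ⊆ A: {}; union → int = {}
complement {green, gold, teal}; its interior {teal}; cl(A) = X∖{teal} = {blue, green, gold, red}
boundary = {blue, green, gold, red} ∖ {} = {blue, green, gold, red}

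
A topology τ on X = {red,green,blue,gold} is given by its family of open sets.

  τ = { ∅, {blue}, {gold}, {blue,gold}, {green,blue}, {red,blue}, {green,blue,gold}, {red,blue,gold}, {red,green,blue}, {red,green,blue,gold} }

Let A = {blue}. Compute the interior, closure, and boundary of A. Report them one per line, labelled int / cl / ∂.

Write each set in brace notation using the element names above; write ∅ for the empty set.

opens ⊆ A: ∅, {blue}; union → int = {blue}
complement {red,green,gold}; its interior {gold}; cl(A) = X∖{gold} = {red,green,blue}
boundary = {red,green,blue} ∖ {blue} = {red,green}

int(A) = {blue}
cl(A)  = {red,green,blue}
∂A     = {red,green}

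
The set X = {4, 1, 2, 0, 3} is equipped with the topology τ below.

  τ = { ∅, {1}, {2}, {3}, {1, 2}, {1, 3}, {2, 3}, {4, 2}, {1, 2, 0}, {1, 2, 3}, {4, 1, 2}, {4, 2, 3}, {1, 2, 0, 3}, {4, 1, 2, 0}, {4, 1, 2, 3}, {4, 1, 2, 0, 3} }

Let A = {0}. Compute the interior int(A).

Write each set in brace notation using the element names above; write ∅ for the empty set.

U open, U⊆A: ∅. int(A) = ⋃ = ∅

∅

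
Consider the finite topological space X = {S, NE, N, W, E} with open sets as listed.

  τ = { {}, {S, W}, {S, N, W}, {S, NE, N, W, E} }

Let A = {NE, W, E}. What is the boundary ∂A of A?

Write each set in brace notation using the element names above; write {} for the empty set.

open subsets of A: {}; so int(A) = {}
closure: X∖int(X∖A) = X∖{} = {S, NE, N, W, E}
∂A = {S, NE, N, W, E} minus {} = {S, NE, N, W, E}

{S, NE, N, W, E}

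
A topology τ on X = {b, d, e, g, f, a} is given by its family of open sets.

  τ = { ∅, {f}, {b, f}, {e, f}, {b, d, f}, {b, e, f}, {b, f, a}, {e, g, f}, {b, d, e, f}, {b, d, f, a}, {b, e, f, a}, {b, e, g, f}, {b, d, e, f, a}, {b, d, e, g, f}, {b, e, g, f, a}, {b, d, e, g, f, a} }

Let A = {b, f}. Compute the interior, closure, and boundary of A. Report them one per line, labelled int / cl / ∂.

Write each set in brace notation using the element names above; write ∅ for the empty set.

int(A) = {b, f}
cl(A)  = {b, d, e, g, f, a}
∂A     = {d, e, g, a}

opens ⊆ A: ∅, {f}, {b, f}; union → int = {b, f}
complement {d, e, g, a}; its interior ∅; cl(A) = X∖∅ = {b, d, e, g, f, a}
boundary = {b, d, e, g, f, a} ∖ {b, f} = {d, e, g, a}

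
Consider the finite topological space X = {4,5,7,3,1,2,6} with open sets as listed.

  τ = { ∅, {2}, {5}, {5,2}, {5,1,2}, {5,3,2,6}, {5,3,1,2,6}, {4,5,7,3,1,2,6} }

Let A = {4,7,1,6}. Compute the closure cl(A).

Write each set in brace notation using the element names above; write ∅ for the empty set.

{4,7,3,1,6}

closure: X∖int(X∖A) = X∖{5,2} = {4,7,3,1,6}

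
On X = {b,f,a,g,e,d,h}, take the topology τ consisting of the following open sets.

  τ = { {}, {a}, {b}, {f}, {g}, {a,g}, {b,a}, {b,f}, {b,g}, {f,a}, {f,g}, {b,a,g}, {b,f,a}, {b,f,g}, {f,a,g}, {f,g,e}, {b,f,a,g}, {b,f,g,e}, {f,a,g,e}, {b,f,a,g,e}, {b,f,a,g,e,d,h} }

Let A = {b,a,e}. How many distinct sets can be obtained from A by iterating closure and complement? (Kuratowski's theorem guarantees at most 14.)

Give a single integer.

8

cl via duality: int({f,g,d,h}) = {f,g}, so X∖{f,g} = {b,a,e,d,h}
Write k for closure, c for complement:
  1. A     = {b,a,e}
  2. kA    = {b,a,e,d,h}
  3. cA    = {f,g,d,h}
  4. ckA   = {f,g}
  5. kcA   = {f,g,e,d,h}
  6. ckcA  = {b,a}
  7. kckcA = {b,a,d,h}
  8. ckckcA = {f,g,e}
applying k or c yields no new set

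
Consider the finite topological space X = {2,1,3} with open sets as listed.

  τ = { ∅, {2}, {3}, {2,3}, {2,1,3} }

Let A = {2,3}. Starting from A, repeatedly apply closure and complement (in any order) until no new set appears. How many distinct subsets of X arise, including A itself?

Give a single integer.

cl via duality: int({1}) = ∅, so X∖∅ = {2,1,3}
Write k for closure, c for complement:
  1. A     = {2,3}
  2. kA    = {2,1,3}
  3. cA    = {1}
  4. ckA   = ∅
applying k or c yields no new set

4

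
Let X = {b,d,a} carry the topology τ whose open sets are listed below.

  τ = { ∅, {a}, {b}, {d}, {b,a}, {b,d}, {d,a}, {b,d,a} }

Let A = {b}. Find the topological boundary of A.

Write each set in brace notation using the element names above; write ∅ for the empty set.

∅

U open, U⊆A: ∅, {b}. int(A) = ⋃ = {b}
X∖A={d,a}, int(X∖A)={d,a}, hence cl(A)={b}
∂A: remove int from cl → ∅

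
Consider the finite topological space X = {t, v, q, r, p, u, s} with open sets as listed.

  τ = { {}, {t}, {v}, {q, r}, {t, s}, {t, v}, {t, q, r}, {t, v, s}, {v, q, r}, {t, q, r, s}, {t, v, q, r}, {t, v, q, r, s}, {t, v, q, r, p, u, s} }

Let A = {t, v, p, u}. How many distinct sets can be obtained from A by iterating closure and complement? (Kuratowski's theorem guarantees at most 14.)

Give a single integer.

8

complement {q, r, s}; its interior {q, r}; cl(A) = X∖{q, r} = {t, v, p, u, s}
With k = closure, c = complement:
  1. A     = {t, v, p, u}
  2. kA    = {t, v, p, u, s}
  3. cA    = {q, r, s}
  4. ckA   = {q, r}
  5. kcA   = {q, r, p, u, s}
  6. kckA  = {q, r, p, u}
  7. ckcA  = {t, v}
  8. ckckA = {t, v, s}
k, c of each give nothing new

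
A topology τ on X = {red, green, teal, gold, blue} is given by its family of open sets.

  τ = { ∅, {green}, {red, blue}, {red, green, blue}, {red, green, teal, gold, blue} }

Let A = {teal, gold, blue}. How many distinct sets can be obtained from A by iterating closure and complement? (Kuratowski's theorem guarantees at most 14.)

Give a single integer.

8

closure: X∖int(X∖A) = X∖{green} = {red, teal, gold, blue}
Let k=closure and c=complement:
  1. A     = {teal, gold, blue}
  2. kA    = {red, teal, gold, blue}
  3. cA    = {red, green}
  4. ckA   = {green}
  5. kcA   = {red, green, teal, gold, blue}
  6. kckA  = {green, teal, gold}
  7. ckcA  = ∅
  8. ckckA = {red, blue}
— saturated at 8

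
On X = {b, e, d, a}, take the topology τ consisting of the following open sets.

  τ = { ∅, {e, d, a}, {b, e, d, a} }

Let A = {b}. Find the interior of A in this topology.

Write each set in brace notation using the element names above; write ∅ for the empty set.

∅

opens ⊆ A: ∅; union → int = ∅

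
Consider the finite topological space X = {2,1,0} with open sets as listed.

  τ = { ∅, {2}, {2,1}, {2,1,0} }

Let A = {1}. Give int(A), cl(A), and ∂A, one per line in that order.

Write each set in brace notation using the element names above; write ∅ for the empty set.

int(A) = ∅
cl(A)  = {1,0}
∂A     = {1,0}

open subsets of A: ∅; so int(A) = ∅
closure: X∖int(X∖A) = X∖{2} = {1,0}
∂A = {1,0} minus ∅ = {1,0}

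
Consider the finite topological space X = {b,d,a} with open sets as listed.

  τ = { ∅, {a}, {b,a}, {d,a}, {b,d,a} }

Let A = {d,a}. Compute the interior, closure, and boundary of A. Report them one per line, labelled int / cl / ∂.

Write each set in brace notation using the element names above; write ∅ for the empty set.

opens ⊆ A: ∅, {a}, {d,a}; union → int = {d,a}
complement {b}; its interior ∅; cl(A) = X∖∅ = {b,d,a}
boundary = {b,d,a} ∖ {d,a} = {b}

int(A) = {d,a}
cl(A)  = {b,d,a}
∂A     = {b}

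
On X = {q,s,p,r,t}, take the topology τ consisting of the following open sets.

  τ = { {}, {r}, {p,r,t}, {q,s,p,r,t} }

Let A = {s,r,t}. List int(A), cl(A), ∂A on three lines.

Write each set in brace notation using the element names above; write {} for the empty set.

interior: largest open inside A is {r} (from {}, {r})
cl via duality: int({q,p}) = {}, so X∖{} = {q,s,p,r,t}
cl∖int = {q,s,p,t}

int(A) = {r}
cl(A)  = {q,s,p,r,t}
∂A     = {q,s,p,t}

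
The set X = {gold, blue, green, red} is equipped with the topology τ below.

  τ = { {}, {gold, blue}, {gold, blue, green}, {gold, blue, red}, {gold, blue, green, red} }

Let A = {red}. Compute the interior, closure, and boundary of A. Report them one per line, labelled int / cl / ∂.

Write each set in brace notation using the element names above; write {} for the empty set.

int(A) = {}
cl(A)  = {red}
∂A     = {red}

interior: largest open inside A is {} (from {})
cl via duality: int({gold, blue, green}) = {gold, blue, green}, so X∖{gold, blue, green} = {red}
cl∖int = {red}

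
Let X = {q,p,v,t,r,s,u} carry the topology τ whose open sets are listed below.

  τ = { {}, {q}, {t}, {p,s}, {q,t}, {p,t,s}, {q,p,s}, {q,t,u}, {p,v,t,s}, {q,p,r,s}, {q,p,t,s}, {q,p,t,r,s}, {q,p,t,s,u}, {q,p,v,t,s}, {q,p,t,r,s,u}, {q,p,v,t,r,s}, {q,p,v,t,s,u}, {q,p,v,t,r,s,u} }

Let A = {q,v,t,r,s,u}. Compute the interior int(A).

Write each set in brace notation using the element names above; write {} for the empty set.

{q,t,u}

open subsets of A: {}, {t}, {q}, {q,t}, {q,t,u}; so int(A) = {q,t,u}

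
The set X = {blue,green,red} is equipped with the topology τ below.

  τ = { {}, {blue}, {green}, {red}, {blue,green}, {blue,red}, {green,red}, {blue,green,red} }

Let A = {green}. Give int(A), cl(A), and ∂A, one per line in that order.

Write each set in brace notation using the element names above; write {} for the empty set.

U open, U⊆A: {}, {green}. int(A) = ⋃ = {green}
X∖A={blue,red}, int(X∖A)={blue,red}, hence cl(A)={green}
∂A: remove int from cl → {}

int(A) = {green}
cl(A)  = {green}
∂A     = {}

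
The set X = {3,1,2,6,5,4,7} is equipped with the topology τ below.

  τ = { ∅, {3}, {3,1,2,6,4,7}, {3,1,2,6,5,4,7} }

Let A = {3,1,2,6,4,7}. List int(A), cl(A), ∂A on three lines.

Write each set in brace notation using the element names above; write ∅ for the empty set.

int(A) = {3,1,2,6,4,7}
cl(A)  = {3,1,2,6,5,4,7}
∂A     = {5}

U open, U⊆A: ∅, {3}, {3,1,2,6,4,7}. int(A) = ⋃ = {3,1,2,6,4,7}
X∖A={5}, int(X∖A)=∅, hence cl(A)={3,1,2,6,5,4,7}
∂A: remove int from cl → {5}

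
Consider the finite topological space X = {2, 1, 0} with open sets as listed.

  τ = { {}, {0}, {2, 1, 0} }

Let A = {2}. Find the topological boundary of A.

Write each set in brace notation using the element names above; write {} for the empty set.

{2, 1}

opens ⊆ A: {}; union → int = {}
complement {1, 0}; its interior {0}; cl(A) = X∖{0} = {2, 1}
boundary = {2, 1} ∖ {} = {2, 1}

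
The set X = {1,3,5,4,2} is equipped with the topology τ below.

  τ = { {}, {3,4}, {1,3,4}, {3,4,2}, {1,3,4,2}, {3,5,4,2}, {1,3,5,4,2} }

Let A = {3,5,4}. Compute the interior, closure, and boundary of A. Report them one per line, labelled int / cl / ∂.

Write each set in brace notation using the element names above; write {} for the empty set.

int(A) = {3,4}
cl(A)  = {1,3,5,4,2}
∂A     = {1,5,2}

U open, U⊆A: {}, {3,4}. int(A) = ⋃ = {3,4}
X∖A={1,2}, int(X∖A)={}, hence cl(A)={1,3,5,4,2}
∂A: remove int from cl → {1,5,2}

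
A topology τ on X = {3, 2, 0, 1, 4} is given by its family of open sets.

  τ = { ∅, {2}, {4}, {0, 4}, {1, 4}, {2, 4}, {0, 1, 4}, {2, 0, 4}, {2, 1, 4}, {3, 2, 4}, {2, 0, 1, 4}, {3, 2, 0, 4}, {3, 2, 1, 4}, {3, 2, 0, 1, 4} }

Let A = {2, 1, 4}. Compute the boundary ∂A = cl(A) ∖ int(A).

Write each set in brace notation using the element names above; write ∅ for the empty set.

U open, U⊆A: ∅, {4}, {2}, {2, 4}, {1, 4}, {2, 1, 4}. int(A) = ⋃ = {2, 1, 4}
X∖A={3, 0}, int(X∖A)=∅, hence cl(A)={3, 2, 0, 1, 4}
∂A: remove int from cl → {3, 0}

{3, 0}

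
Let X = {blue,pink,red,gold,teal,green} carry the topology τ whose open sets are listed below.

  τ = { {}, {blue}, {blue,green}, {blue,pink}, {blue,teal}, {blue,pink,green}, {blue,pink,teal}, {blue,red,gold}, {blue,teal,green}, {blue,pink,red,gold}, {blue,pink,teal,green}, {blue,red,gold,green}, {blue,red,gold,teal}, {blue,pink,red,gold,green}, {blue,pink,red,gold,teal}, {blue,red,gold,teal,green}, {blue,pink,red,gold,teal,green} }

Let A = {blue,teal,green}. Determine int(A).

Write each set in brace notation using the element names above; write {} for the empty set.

{blue,teal,green}

open subsets of A: {}, {blue}, {blue,teal}, {blue,green}, {blue,teal,green}; so int(A) = {blue,teal,green}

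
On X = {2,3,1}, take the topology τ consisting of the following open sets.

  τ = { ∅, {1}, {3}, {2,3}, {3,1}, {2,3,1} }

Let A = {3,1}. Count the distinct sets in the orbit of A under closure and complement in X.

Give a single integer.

cl via duality: int({2}) = ∅, so X∖∅ = {2,3,1}
Write k for closure, c for complement:
  1. A     = {3,1}
  2. kA    = {2,3,1}
  3. cA    = {2}
  4. ckA   = ∅
applying k or c yields no new set

4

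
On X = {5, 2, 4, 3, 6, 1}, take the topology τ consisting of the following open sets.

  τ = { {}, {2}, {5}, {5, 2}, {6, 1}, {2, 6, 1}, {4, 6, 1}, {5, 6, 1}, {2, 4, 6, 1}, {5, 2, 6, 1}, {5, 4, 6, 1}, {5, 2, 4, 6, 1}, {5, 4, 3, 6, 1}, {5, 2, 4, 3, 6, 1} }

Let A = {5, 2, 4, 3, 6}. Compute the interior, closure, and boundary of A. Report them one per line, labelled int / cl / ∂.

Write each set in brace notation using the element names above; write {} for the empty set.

int(A) = {5, 2}
cl(A)  = {5, 2, 4, 3, 6, 1}
∂A     = {4, 3, 6, 1}

interior: largest open inside A is {5, 2} (from {}, {2}, {5}, {5, 2})
cl via duality: int({1}) = {}, so X∖{} = {5, 2, 4, 3, 6, 1}
cl∖int = {4, 3, 6, 1}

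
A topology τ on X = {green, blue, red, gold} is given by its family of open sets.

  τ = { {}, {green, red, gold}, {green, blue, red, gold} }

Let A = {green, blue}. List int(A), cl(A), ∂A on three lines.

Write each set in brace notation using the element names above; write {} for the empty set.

int(A) = {}
cl(A)  = {green, blue, red, gold}
∂A     = {green, blue, red, gold}

interior: largest open inside A is {} (from {})
cl via duality: int({red, gold}) = {}, so X∖{} = {green, blue, red, gold}
cl∖int = {green, blue, red, gold}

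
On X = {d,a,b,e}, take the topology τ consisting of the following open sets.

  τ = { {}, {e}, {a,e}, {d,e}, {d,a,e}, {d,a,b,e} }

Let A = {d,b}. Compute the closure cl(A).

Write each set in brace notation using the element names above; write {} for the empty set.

{d,b}

X∖A={a,e}, int(X∖A)={a,e}, hence cl(A)={d,b}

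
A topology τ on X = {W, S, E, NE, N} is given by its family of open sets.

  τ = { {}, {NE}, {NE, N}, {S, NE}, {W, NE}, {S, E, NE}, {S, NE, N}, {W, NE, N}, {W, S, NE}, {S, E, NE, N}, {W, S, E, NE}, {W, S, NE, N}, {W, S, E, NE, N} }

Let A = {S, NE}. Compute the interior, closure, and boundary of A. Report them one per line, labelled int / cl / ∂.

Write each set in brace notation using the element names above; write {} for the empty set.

interior: largest open inside A is {S, NE} (from {}, {NE}, {S, NE})
cl via duality: int({W, E, N}) = {}, so X∖{} = {W, S, E, NE, N}
cl∖int = {W, E, N}

int(A) = {S, NE}
cl(A)  = {W, S, E, NE, N}
∂A     = {W, E, N}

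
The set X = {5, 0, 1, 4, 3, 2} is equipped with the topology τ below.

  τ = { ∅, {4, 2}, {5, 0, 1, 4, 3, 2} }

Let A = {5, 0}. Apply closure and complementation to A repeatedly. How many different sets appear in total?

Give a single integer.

6

X∖A={1, 4, 3, 2}, int(X∖A)={4, 2}, hence cl(A)={5, 0, 1, 3}
Orbit (k=closure, c=complement):
  1. A     = {5, 0}
  2. kA    = {5, 0, 1, 3}
  3. cA    = {1, 4, 3, 2}
  4. ckA   = {4, 2}
  5. kcA   = {5, 0, 1, 4, 3, 2}
  6. ckcA  = ∅
(closed under both — stop)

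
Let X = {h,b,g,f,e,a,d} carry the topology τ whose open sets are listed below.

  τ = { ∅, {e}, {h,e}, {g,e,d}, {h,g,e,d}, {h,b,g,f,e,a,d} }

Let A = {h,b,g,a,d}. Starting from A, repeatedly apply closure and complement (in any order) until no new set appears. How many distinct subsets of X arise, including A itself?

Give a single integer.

cl via duality: int({f,e}) = {e}, so X∖{e} = {h,b,g,f,a,d}
Write k for closure, c for complement:
  1. A     = {h,b,g,a,d}
  2. kA    = {h,b,g,f,a,d}
  3. cA    = {f,e}
  4. ckA   = {e}
  5. kcA   = {h,b,g,f,e,a,d}
  6. ckcA  = ∅
applying k or c yields no new set

6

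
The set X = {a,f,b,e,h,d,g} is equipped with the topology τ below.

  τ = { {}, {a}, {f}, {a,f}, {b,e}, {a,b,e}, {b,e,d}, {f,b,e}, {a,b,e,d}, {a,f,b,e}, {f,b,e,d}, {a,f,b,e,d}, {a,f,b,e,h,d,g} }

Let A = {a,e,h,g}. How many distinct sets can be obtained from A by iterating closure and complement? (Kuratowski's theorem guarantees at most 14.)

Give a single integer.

10

complement {f,b,d}; its interior {f}; cl(A) = X∖{f} = {a,b,e,h,d,g}
With k = closure, c = complement:
  1. A     = {a,e,h,g}
  2. kA    = {a,b,e,h,d,g}
  3. cA    = {f,b,d}
  4. ckA   = {f}
  5. kcA   = {f,b,e,h,d,g}
  6. kckA  = {f,h,g}
  7. ckcA  = {a}
  8. ckckA = {a,b,e,d}
  9. kckcA = {a,h,g}
  10. ckckcA = {f,b,e,d}
k, c of each give nothing new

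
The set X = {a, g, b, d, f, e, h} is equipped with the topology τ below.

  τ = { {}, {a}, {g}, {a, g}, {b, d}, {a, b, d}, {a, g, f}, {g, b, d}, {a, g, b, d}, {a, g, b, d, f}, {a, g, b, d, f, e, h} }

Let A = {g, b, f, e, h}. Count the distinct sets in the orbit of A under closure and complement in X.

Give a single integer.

X∖A={a, d}, int(X∖A)={a}, hence cl(A)={g, b, d, f, e, h}
Orbit (k=closure, c=complement):
  1. A     = {g, b, f, e, h}
  2. kA    = {g, b, d, f, e, h}
  3. cA    = {a, d}
  4. ckA   = {a}
  5. kcA   = {a, b, d, f, e, h}
  6. kckA  = {a, f, e, h}
  7. ckcA  = {g}
  8. ckckA = {g, b, d}
  9. kckcA = {g, f, e, h}
  10. ckckcA = {a, b, d}
(closed under both — stop)

10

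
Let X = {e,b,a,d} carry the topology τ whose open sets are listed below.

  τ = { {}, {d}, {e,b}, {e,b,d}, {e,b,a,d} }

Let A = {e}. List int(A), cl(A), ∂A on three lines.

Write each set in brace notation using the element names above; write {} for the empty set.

int(A) = {}
cl(A)  = {e,b,a}
∂A     = {e,b,a}

U open, U⊆A: {}. int(A) = ⋃ = {}
X∖A={b,a,d}, int(X∖A)={d}, hence cl(A)={e,b,a}
∂A: remove int from cl → {e,b,a}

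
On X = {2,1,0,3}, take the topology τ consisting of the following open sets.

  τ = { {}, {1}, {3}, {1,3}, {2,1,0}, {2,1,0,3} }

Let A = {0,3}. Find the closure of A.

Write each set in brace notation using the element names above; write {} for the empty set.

{2,0,3}

closure: X∖int(X∖A) = X∖{1} = {2,0,3}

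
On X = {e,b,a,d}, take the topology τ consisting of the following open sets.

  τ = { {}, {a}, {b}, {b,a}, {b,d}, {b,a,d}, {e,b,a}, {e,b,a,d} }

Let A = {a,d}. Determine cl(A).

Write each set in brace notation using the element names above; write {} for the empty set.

{e,a,d}

closure: X∖int(X∖A) = X∖{b} = {e,a,d}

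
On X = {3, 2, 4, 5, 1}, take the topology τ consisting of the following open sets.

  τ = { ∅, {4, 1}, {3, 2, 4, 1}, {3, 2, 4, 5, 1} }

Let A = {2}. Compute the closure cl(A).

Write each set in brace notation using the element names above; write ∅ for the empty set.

closure: X∖int(X∖A) = X∖{4, 1} = {3, 2, 5}

{3, 2, 5}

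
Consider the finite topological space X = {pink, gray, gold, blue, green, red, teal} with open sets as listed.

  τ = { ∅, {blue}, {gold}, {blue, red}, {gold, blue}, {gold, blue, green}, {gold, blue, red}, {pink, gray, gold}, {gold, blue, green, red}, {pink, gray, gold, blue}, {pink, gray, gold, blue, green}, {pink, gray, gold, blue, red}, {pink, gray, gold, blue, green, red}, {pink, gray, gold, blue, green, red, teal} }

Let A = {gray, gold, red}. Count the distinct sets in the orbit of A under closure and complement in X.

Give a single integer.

10

cl via duality: int({pink, blue, green, teal}) = {blue}, so X∖{blue} = {pink, gray, gold, green, red, teal}
Write k for closure, c for complement:
  1. A     = {gray, gold, red}
  2. kA    = {pink, gray, gold, green, red, teal}
  3. cA    = {pink, blue, green, teal}
  4. ckA   = {blue}
  5. kcA   = {pink, gray, blue, green, red, teal}
  6. kckA  = {blue, green, red, teal}
  7. ckcA  = {gold}
  8. ckckA = {pink, gray, gold}
  9. kckcA = {pink, gray, gold, green, teal}
  10. ckckcA = {blue, red}
applying k or c yields no new set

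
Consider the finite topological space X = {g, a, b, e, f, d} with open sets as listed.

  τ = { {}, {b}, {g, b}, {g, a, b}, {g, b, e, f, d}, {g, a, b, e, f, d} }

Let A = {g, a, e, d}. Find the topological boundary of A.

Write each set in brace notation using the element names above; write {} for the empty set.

{g, a, e, f, d}

opens ⊆ A: {}; union → int = {}
complement {b, f}; its interior {b}; cl(A) = X∖{b} = {g, a, e, f, d}
boundary = {g, a, e, f, d} ∖ {} = {g, a, e, f, d}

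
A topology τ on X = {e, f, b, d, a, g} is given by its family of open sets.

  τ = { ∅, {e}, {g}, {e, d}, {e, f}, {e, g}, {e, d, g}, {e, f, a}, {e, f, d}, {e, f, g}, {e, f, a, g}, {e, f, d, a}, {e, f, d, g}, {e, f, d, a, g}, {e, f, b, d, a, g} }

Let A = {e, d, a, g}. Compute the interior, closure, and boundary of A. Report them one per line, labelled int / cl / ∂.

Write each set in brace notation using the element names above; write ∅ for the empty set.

int(A) = {e, d, g}
cl(A)  = {e, f, b, d, a, g}
∂A     = {f, b, a}

opens ⊆ A: ∅, {e}, {g}, {e, d}, {e, g}, {e, d, g}; union → int = {e, d, g}
complement {f, b}; its interior ∅; cl(A) = X∖∅ = {e, f, b, d, a, g}
boundary = {e, f, b, d, a, g} ∖ {e, d, g} = {f, b, a}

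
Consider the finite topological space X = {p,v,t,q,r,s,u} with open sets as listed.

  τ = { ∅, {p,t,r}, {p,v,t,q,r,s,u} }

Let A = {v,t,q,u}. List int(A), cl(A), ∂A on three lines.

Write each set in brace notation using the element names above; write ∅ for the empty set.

int(A) = ∅
cl(A)  = {p,v,t,q,r,s,u}
∂A     = {p,v,t,q,r,s,u}

interior: largest open inside A is ∅ (from ∅)
cl via duality: int({p,r,s}) = ∅, so X∖∅ = {p,v,t,q,r,s,u}
cl∖int = {p,v,t,q,r,s,u}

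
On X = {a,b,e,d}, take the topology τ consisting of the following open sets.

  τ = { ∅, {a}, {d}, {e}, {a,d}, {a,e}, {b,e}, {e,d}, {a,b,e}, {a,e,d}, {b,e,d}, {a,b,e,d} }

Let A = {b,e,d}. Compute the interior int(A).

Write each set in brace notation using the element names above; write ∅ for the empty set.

opens ⊆ A: ∅, {e}, {d}, {e,d}, {b,e}, {b,e,d}; union → int = {b,e,d}

{b,e,d}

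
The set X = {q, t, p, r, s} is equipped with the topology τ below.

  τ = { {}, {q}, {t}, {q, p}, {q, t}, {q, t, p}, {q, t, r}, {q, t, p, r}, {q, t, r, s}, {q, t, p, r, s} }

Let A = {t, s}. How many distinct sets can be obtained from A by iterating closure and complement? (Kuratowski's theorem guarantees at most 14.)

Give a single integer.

6

complement {q, p, r}; its interior {q, p}; cl(A) = X∖{q, p} = {t, r, s}
With k = closure, c = complement:
  1. A     = {t, s}
  2. kA    = {t, r, s}
  3. cA    = {q, p, r}
  4. ckA   = {q, p}
  5. kcA   = {q, p, r, s}
  6. ckcA  = {t}
k, c of each give nothing new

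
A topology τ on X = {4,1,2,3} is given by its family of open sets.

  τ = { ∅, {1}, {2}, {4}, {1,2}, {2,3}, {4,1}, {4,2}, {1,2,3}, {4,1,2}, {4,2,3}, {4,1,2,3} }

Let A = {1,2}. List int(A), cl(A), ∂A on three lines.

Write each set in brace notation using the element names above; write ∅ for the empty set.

int(A) = {1,2}
cl(A)  = {1,2,3}
∂A     = {3}

opens ⊆ A: ∅, {2}, {1}, {1,2}; union → int = {1,2}
complement {4,3}; its interior {4}; cl(A) = X∖{4} = {1,2,3}
boundary = {1,2,3} ∖ {1,2} = {3}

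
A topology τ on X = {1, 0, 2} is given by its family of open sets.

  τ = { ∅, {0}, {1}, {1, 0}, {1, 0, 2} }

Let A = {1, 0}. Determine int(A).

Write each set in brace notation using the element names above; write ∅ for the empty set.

{1, 0}

U open, U⊆A: ∅, {0}, {1}, {1, 0}. int(A) = ⋃ = {1, 0}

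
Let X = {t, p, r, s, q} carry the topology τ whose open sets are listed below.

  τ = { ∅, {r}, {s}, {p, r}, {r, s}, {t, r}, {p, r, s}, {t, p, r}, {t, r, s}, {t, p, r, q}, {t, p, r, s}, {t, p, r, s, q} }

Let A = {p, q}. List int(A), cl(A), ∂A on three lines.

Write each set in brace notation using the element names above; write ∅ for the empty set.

int(A) = ∅
cl(A)  = {p, q}
∂A     = {p, q}

U open, U⊆A: ∅. int(A) = ⋃ = ∅
X∖A={t, r, s}, int(X∖A)={t, r, s}, hence cl(A)={p, q}
∂A: remove int from cl → {p, q}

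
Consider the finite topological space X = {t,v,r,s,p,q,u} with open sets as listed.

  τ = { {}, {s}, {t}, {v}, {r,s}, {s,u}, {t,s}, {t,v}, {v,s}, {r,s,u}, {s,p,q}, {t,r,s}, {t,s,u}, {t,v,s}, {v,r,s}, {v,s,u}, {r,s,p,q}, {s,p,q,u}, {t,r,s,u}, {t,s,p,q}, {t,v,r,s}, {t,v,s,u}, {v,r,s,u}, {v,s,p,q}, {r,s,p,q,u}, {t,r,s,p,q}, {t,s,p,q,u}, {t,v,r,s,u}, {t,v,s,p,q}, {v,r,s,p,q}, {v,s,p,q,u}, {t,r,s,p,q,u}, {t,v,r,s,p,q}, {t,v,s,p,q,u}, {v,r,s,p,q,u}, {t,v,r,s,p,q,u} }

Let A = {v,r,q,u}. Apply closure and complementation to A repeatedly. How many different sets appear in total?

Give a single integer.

complement {t,s,p}; its interior {t,s}; cl(A) = X∖{t,s} = {v,r,p,q,u}
With k = closure, c = complement:
  1. A     = {v,r,q,u}
  2. kA    = {v,r,p,q,u}
  3. cA    = {t,s,p}
  4. ckA   = {t,s}
  5. kcA   = {t,r,s,p,q,u}
  6. ckcA  = {v}
k, c of each give nothing new

6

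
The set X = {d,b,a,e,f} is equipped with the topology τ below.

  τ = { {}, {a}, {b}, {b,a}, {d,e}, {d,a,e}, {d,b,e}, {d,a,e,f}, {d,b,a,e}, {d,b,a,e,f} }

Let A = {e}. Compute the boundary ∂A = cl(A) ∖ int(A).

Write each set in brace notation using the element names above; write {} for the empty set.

{d,e,f}

interior: largest open inside A is {} (from {})
cl via duality: int({d,b,a,f}) = {b,a}, so X∖{b,a} = {d,e,f}
cl∖int = {d,e,f}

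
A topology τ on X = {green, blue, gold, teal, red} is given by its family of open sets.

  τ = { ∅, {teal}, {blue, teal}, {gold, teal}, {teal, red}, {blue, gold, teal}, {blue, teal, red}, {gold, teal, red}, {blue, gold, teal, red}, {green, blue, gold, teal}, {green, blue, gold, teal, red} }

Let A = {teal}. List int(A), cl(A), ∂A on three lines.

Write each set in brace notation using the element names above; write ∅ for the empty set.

int(A) = {teal}
cl(A)  = {green, blue, gold, teal, red}
∂A     = {green, blue, gold, red}

interior: largest open inside A is {teal} (from ∅, {teal})
cl via duality: int({green, blue, gold, red}) = ∅, so X∖∅ = {green, blue, gold, teal, red}
cl∖int = {green, blue, gold, red}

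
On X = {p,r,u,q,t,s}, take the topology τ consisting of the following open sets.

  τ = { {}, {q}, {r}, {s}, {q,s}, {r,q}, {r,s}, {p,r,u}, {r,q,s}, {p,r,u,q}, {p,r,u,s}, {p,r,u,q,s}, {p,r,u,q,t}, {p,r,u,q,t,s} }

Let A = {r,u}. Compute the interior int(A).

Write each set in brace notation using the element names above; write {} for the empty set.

opens ⊆ A: {}, {r}; union → int = {r}

{r}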